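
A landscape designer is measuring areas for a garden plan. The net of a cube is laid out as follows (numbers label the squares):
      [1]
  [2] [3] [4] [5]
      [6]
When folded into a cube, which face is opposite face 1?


Net: cross layout. Take square 3 as the base (bottom).
Fold the four squares in the horizontal row up around 3: 2 -> left, 4 -> right, 5 wraps to the top.
Fold 1 and 6 up from 3: 1 -> back, 6 -> front.
Opposite pairs are therefore: (1, 6), (2, 4), (3, 5).
Face 1 is opposite face 6.
face 6


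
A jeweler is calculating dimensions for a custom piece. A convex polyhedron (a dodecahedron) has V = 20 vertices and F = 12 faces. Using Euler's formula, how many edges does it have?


Polyhedron: dodecahedron
Euler's formula for convex polyhedra: V - E + F = 2
Given: V = 20 vertices and F = 12 faces
Solve for E:
E = V + F - 2 = 20 + 12 - 2 = 30
30 edges


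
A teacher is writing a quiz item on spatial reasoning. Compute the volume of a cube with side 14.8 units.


Shape: cube
Side s = 14.8 units
Formula: V = s^3
V = 14.8 * 14.8 * 14.8
V = 219.04 * 14.8
V = 3241.792
3241.792 units^3


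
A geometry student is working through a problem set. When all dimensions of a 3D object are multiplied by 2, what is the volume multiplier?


Linear scale factor k = 2
Rule: under a linear scaling by k, volumes scale by k^3.
k^3 = 2 * 2 * 2
k^3 = 4 * 2
k^3 = 8
Volume scales by a factor of 8.
8 (dimensionless)


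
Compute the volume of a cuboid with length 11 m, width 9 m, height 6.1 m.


Shape: rectangular prism
l = 11 m, w = 9 m, h = 6.1 m
Formula: V = l * w * h
V = 11 * 9 * 6.1
V = 99 * 6.1
V = 603.9
603.9 m^3


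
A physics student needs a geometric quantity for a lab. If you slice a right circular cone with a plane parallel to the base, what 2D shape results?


Solid: right circular cone
Cutting plane: parallel to the base
Visualize the intersection of the plane with the solid's surface.
The boundary of the cut region is a circle.
circle


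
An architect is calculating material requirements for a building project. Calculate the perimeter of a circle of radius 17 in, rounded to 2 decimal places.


Shape: circle
Radius r = 17 in
Formula: C = 2 * pi * r
C = 2 * pi * 17
C = 34 * pi
C = 106.81
106.81 in


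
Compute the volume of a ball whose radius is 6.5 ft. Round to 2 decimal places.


Shape: sphere
Radius r = 6.5 ft
Formula: V = (4/3) * pi * r^3
r^3 = 274.625
(4/3) * 274.625 = 366.166667
V = 366.166667 * pi
V = 1150.35
1150.35 ft^3


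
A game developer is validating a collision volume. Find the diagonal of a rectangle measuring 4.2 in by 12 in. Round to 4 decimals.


Shape: rectangle (diagonal via Pythagoras)
Sides: 4.2 in and 12 in
Formula: d = sqrt(l^2 + w^2)
l^2 = 17.64, w^2 = 144
l^2 + w^2 = 161.64
d = sqrt(161.64)
d = 12.7138
12.7138 in


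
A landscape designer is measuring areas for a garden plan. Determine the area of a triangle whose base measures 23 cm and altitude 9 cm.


Shape: triangle
Base b = 23 cm, Height h = 9 cm
Formula: A = (1/2) * b * h
A = 0.5 * 23 * 9
A = 0.5 * 207
A = 103.5
103.5 cm^2


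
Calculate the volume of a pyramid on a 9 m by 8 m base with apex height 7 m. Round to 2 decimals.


Shape: rectangular pyramid
Base: 9 m x 8 m, Height h = 7 m
Formula: V = (1/3) * base_area * h
base_area = 9 * 8 = 72
base_area * h = 72 * 7 = 504
V = 504 / 3
V = 168
168 m^3


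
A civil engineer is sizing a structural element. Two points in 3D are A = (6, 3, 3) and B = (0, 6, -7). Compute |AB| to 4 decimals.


3D distance between two points
P1 = (6, 3, 3), P2 = (0, 6, -7)
Formula: d = sqrt((x2-x1)^2 + (y2-y1)^2 + (z2-z1)^2)
dx = 0 - 6 = -6
dy = 6 - 3 = 3
dz = -7 - 3 = -10
dx^2 + dy^2 + dz^2 = 36 + 9 + 100 = 145
d = sqrt(145)
d = 12.0416
12.0416 units


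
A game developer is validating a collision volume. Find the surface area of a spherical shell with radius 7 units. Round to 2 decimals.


Shape: sphere
Radius r = 7 units
Formula: SA = 4 * pi * r^2
r^2 = 49
SA = 4 * pi * 49
SA = 196 * pi
SA = 615.75
615.75 units^2


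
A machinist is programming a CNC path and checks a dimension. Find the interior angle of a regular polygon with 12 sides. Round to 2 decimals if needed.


Shape: regular dodecagon (12 sides)
Formula: interior angle = (n - 2) * 180 / n
(n - 2) = 10
(n - 2) * 180 = 1800
angle = 1800 / 12
angle = 150
150 degrees


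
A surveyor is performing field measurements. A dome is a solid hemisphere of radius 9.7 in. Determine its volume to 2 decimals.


Shape: hemisphere (half of a sphere)
Radius r = 9.7 in
Formula: V = (1/2) * (4/3) * pi * r^3 = (2/3) * pi * r^3
r^3 = 912.673
(2/3) * 912.673 = 608.448667
V = 608.448667 * pi
V = 1911.5
1911.5 in^3


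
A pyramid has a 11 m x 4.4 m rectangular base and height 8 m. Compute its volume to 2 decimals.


Shape: rectangular pyramid
Base: 11 m x 4.4 m, Height h = 8 m
Formula: V = (1/3) * base_area * h
base_area = 11 * 4.4 = 48.4
base_area * h = 48.4 * 8 = 387.2
V = 387.2 / 3
V = 129.07
129.07 m^3


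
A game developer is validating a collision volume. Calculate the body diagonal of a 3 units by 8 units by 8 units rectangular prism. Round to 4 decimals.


Shape: rectangular box (space diagonal)
l = 3 units, w = 8 units, h = 8 units
Visualize: the diagonal of the base, then a right triangle with that diagonal and the height.
Formula: d = sqrt(l^2 + w^2 + h^2)
l^2 + w^2 + h^2 = 9 + 64 + 64 = 137
d = sqrt(137)
d = 11.7047
11.7047 units


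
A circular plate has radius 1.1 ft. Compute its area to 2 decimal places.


Shape: circle
Radius r = 1.1 ft
Formula: A = pi * r^2
r^2 = 1.1^2 = 1.21
A = pi * 1.21
A = 3.8
3.8 ft^2


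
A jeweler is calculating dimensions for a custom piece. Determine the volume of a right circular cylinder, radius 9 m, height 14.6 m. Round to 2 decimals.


Shape: cylinder
Radius r = 9 m, Height h = 14.6 m
Formula: V = pi * r^2 * h
r^2 = 81
V = pi * 81 * 14.6
V = 1182.6 * pi
V = 3715.25
3715.25 m^3


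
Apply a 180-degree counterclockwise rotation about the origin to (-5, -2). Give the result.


Transformation: rotation about the origin
Original point: (-5, -2)
Rule for 180 deg: (x, y) -> (-x, -y)
Apply: (-5, -2) -> (5, 2)
(5, 2)


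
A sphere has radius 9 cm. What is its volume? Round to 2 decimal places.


Shape: sphere
Radius r = 9 cm
Formula: V = (4/3) * pi * r^3
r^3 = 729
(4/3) * 729 = 972
V = 972 * pi
V = 3053.63
3053.63 cm^3


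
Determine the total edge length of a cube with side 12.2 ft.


Shape: cube
Side s = 12.2 ft
A cube has 12 edges, all equal.
Formula: total edge length = 12 * s
Total = 12 * 12.2
Total = 146.4
146.4 ft


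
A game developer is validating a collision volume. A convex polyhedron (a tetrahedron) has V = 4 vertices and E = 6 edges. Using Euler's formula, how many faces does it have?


Polyhedron: tetrahedron
Euler's formula for convex polyhedra: V - E + F = 2
Given: V = 4 vertices and E = 6 edges
Solve for F:
F = 2 + E - V = 2 + 6 - 4 = 4
4 faces


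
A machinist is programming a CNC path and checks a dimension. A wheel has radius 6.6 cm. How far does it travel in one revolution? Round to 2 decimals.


Shape: circle
Radius r = 6.6 cm
Formula: C = 2 * pi * r
C = 2 * pi * 6.6
C = 13.2 * pi
C = 41.47
41.47 cm


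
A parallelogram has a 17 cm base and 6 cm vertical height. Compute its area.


Shape: parallelogram
Base b = 17 cm, Height h = 6 cm
Formula: A = b * h
A = 17 * 6
A = 102
102 cm^2


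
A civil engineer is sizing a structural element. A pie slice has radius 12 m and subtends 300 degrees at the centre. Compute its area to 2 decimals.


Shape: circular sector
Radius r = 12 m, Angle = 300 degrees
Formula: A = (angle/360) * pi * r^2
r^2 = 144
Fraction of circle = 300/360
A = (300/360) * pi * 144
A = 120 * pi
A = 376.99
376.99 m^2


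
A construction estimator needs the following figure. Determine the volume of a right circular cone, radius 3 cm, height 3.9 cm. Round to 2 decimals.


Shape: cone
Radius r = 3 cm, Height h = 3.9 cm
Formula: V = (1/3) * pi * r^2 * h
r^2 = 9
pi * r^2 * h = pi * 9 * 3.9 = 35.1 * pi
V = 35.1 * pi / 3
V = 36.76
36.76 cm^3


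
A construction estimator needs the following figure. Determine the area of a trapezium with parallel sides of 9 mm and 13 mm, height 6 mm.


Shape: trapezoid
Parallel sides a = 9 mm, b = 13 mm; Height h = 6 mm
Formula: A = (a + b) * h / 2
a + b = 9 + 13 = 22
A = 22 * 6 / 2
A = 132 / 2
A = 66
66 mm^2


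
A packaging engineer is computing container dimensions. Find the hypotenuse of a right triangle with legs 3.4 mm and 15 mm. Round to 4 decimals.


Shape: right triangle
Legs a = 3.4 mm, b = 15 mm
Formula: c = sqrt(a^2 + b^2)
a^2 = 11.56, b^2 = 225
a^2 + b^2 = 236.56
c = sqrt(236.56)
c = 15.3805
15.3805 mm


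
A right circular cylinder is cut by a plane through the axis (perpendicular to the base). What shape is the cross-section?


Solid: right circular cylinder
Cutting plane: through the axis (perpendicular to the base)
Visualize the intersection of the plane with the solid's surface.
The boundary of the cut region is a rectangle.
rectangle


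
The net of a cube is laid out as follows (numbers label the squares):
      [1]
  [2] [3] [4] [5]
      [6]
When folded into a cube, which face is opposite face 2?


Net: cross layout. Take square 3 as the base (bottom).
Fold the four squares in the horizontal row up around 3: 2 -> left, 4 -> right, 5 wraps to the top.
Fold 1 and 6 up from 3: 1 -> back, 6 -> front.
Opposite pairs are therefore: (1, 6), (2, 4), (3, 5).
Face 2 is opposite face 4.
face 4


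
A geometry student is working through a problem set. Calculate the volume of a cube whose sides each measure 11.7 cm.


Shape: cube
Side s = 11.7 cm
Formula: V = s^3
V = 11.7 * 11.7 * 11.7
V = 136.89 * 11.7
V = 1601.613
1601.613 cm^3


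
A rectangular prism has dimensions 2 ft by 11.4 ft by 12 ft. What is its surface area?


Shape: rectangular prism
l = 2 ft, w = 11.4 ft, h = 12 ft
Formula: SA = 2(lw + lh + wh)
lw = 22.8, lh = 24, wh = 136.8
lw + lh + wh = 183.6
SA = 2 * 183.6
SA = 367.2
367.2 ft^2


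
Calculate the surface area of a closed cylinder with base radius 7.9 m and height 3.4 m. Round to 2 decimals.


Shape: closed cylinder
Radius r = 7.9 m, Height h = 3.4 m
Formula: SA = 2*pi*r^2 + 2*pi*r*h = 2*pi*r*(r + h)
r + h = 11.3
2 * r * (r + h) = 2 * 7.9 * 11.3 = 178.54
SA = 178.54 * pi
SA = 560.9
560.9 m^2


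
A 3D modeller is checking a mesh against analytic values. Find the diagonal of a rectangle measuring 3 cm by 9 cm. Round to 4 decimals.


Shape: rectangle (diagonal via Pythagoras)
Sides: 3 cm and 9 cm
Formula: d = sqrt(l^2 + w^2)
l^2 = 9, w^2 = 81
l^2 + w^2 = 90
d = sqrt(90)
d = 9.4868
9.4868 cm


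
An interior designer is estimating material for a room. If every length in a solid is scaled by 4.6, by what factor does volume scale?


Linear scale factor k = 4.6
Rule: under a linear scaling by k, volumes scale by k^3.
k^3 = 4.6 * 4.6 * 4.6
k^3 = 21.16 * 4.6
k^3 = 97.336
Volume scales by a factor of 97.336.
97.336 (dimensionless)


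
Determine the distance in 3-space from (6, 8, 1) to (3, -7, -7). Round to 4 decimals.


3D distance between two points
P1 = (6, 8, 1), P2 = (3, -7, -7)
Formula: d = sqrt((x2-x1)^2 + (y2-y1)^2 + (z2-z1)^2)
dx = 3 - 6 = -3
dy = -7 - 8 = -15
dz = -7 - 1 = -8
dx^2 + dy^2 + dz^2 = 9 + 225 + 64 = 298
d = sqrt(298)
d = 17.2627
17.2627 units


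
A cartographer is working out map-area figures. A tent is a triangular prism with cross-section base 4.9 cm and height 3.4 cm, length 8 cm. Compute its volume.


Shape: triangular prism
Triangle base = 4.9 cm, triangle height = 3.4 cm, prism length L = 8 cm
Formula: V = (1/2 * b * h_tri) * L
Cross-section area = 0.5 * 4.9 * 3.4 = 8.33
V = 8.33 * 8
V = 66.64
66.64 cm^3


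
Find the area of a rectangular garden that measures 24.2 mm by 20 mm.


Shape: rectangle
Length l = 24.2 mm, Width w = 20 mm
Formula: A = l * w
A = 24.2 * 20
A = 484
484 mm^2


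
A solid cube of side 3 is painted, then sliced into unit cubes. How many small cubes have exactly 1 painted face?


Large cube: 3 x 3 x 3, cut into unit cubes.
n = 3, so n - 2 = 1
Cubes with 1 painted face lie in the interior of each face.
A cube has 6 faces; each contributes (n - 2)^2 = 1 such cubes.
Count = 6 * 1 = 6
6 unit cubes


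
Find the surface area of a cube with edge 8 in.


Shape: cube
Side s = 8 in
A cube has 6 square faces.
Formula: SA = 6 * s^2
s^2 = 64
SA = 6 * 64
SA = 384
384 in^2


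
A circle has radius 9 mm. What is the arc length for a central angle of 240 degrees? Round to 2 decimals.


Shape: circular arc
Radius r = 9 mm, Angle = 240 degrees
Formula: L = (angle/360) * 2 * pi * r
2 * pi * r = 18 * pi
L = (240/360) * 18 * pi
L = 12 * pi
L = 37.7
37.7 mm


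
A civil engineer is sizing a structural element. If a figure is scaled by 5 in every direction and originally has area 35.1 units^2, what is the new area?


Linear scale factor k = 5
Original area = 35.1 units^2
Rule: under a linear scaling by k, areas scale by k^2.
k^2 = 5^2 = 25
New area = 35.1 * 25
New area = 877.5
877.5 units^2


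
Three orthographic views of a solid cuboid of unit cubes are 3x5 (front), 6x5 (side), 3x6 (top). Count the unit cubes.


Orthographic views of a solid rectangular block:
Front view 3 x 5 -> length = 3, height = 5
Side view 6 x 5 -> width = 6, height = 5 (consistent)
Top view 3 x 6 -> confirms length = 3, width = 6
The block is 3 x 6 x 5.
Total unit cubes = 3 * 6 * 5 = 90
90 unit cubes


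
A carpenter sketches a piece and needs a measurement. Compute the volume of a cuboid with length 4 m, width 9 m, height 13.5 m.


Shape: rectangular prism
l = 4 m, w = 9 m, h = 13.5 m
Formula: V = l * w * h
V = 4 * 9 * 13.5
V = 36 * 13.5
V = 486
486 m^3


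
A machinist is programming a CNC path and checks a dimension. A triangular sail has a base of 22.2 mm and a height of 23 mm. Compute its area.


Shape: triangle
Base b = 22.2 mm, Height h = 23 mm
Formula: A = (1/2) * b * h
A = 0.5 * 22.2 * 23
A = 0.5 * 510.6
A = 255.3
255.3 mm^2


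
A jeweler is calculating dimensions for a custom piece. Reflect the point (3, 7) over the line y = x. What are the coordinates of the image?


Transformation: reflection
Original point: (3, 7)
Rule for reflection over y = x: (x, y) -> (y, x)
Apply: (3, 7) -> (7, 3)
(7, 3)


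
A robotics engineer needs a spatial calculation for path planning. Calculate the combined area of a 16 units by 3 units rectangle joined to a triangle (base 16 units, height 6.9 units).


Composite shape: rectangle + triangle
Rectangle area = 16 * 3 = 48
Triangle area = 0.5 * 16 * 6.9 = 55.2
Total = 48 + 55.2
Total = 103.2
103.2 units^2


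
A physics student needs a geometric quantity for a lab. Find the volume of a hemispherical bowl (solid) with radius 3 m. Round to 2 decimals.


Shape: hemisphere (half of a sphere)
Radius r = 3 m
Formula: V = (1/2) * (4/3) * pi * r^3 = (2/3) * pi * r^3
r^3 = 27
(2/3) * 27 = 18
V = 18 * pi
V = 56.55
56.55 m^3


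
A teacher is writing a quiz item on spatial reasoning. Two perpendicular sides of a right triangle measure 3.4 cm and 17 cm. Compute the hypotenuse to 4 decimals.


Shape: right triangle
Legs a = 3.4 cm, b = 17 cm
Formula: c = sqrt(a^2 + b^2)
a^2 = 11.56, b^2 = 289
a^2 + b^2 = 300.56
c = sqrt(300.56)
c = 17.3367
17.3367 cm


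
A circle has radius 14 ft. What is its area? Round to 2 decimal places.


Shape: circle
Radius r = 14 ft
Formula: A = pi * r^2
r^2 = 14^2 = 196
A = pi * 196
A = 615.75
615.75 ft^2


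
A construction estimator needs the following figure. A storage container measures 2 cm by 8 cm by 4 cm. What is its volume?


Shape: rectangular prism
l = 2 cm, w = 8 cm, h = 4 cm
Formula: V = l * w * h
V = 2 * 8 * 4
V = 16 * 4
V = 64
64 cm^3


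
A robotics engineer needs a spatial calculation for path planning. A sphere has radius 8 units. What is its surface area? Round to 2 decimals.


Shape: sphere
Radius r = 8 units
Formula: SA = 4 * pi * r^2
r^2 = 64
SA = 4 * pi * 64
SA = 256 * pi
SA = 804.25
804.25 units^2


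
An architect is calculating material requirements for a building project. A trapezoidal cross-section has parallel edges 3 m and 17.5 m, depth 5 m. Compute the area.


Shape: trapezoid
Parallel sides a = 3 m, b = 17.5 m; Height h = 5 m
Formula: A = (a + b) * h / 2
a + b = 3 + 17.5 = 20.5
A = 20.5 * 5 / 2
A = 102.5 / 2
A = 51.25
51.25 m^2


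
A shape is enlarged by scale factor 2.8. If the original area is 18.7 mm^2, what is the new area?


Linear scale factor k = 2.8
Original area = 18.7 mm^2
Rule: under a linear scaling by k, areas scale by k^2.
k^2 = 2.8^2 = 7.84
New area = 18.7 * 7.84
New area = 146.608
146.608 mm^2


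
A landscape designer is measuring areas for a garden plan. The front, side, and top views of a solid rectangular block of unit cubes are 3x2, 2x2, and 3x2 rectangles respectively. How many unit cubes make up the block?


Orthographic views of a solid rectangular block:
Front view 3 x 2 -> length = 3, height = 2
Side view 2 x 2 -> width = 2, height = 2 (consistent)
Top view 3 x 2 -> confirms length = 3, width = 2
The block is 3 x 2 x 2.
Total unit cubes = 3 * 2 * 2 = 12
12 unit cubes


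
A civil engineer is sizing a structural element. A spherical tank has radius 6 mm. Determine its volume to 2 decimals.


Shape: sphere
Radius r = 6 mm
Formula: V = (4/3) * pi * r^3
r^3 = 216
(4/3) * 216 = 288
V = 288 * pi
V = 904.78
904.78 mm^3


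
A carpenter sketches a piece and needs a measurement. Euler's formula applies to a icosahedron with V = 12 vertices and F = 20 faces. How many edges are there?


Polyhedron: icosahedron
Euler's formula for convex polyhedra: V - E + F = 2
Given: V = 12 vertices and F = 20 faces
Solve for E:
E = V + F - 2 = 12 + 20 - 2 = 30
30 edges


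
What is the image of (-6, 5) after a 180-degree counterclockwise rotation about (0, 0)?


Transformation: rotation about the origin
Original point: (-6, 5)
Rule for 180 deg: (x, y) -> (-x, -y)
Apply: (-6, 5) -> (6, -5)
(6, -5)


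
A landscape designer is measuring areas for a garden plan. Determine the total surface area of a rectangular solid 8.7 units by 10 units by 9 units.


Shape: rectangular prism
l = 8.7 units, w = 10 units, h = 9 units
Formula: SA = 2(lw + lh + wh)
lw = 87, lh = 78.3, wh = 90
lw + lh + wh = 255.3
SA = 2 * 255.3
SA = 510.6
510.6 units^2


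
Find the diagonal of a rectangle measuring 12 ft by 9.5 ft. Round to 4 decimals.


Shape: rectangle (diagonal via Pythagoras)
Sides: 12 ft and 9.5 ft
Formula: d = sqrt(l^2 + w^2)
l^2 = 144, w^2 = 90.25
l^2 + w^2 = 234.25
d = sqrt(234.25)
d = 15.3052
15.3052 ft


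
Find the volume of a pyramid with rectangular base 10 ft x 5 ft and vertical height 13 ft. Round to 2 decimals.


Shape: rectangular pyramid
Base: 10 ft x 5 ft, Height h = 13 ft
Formula: V = (1/3) * base_area * h
base_area = 10 * 5 = 50
base_area * h = 50 * 13 = 650
V = 650 / 3
V = 216.67
216.67 ft^3


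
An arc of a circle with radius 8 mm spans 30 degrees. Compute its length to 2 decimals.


Shape: circular arc
Radius r = 8 mm, Angle = 30 degrees
Formula: L = (angle/360) * 2 * pi * r
2 * pi * r = 16 * pi
L = (30/360) * 16 * pi
L = 1.333333 * pi
L = 4.19
4.19 mm


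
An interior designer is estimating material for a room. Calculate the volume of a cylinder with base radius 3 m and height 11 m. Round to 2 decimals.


Shape: cylinder
Radius r = 3 m, Height h = 11 m
Formula: V = pi * r^2 * h
r^2 = 9
V = pi * 9 * 11
V = 99 * pi
V = 311.02
311.02 m^3


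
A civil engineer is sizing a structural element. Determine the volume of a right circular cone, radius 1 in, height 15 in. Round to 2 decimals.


Shape: cone
Radius r = 1 in, Height h = 15 in
Formula: V = (1/3) * pi * r^2 * h
r^2 = 1
pi * r^2 * h = pi * 1 * 15 = 15 * pi
V = 15 * pi / 3
V = 15.71
15.71 in^3


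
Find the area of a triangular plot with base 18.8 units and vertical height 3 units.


Shape: triangle
Base b = 18.8 units, Height h = 3 units
Formula: A = (1/2) * b * h
A = 0.5 * 18.8 * 3
A = 0.5 * 56.4
A = 28.2
28.2 units^2


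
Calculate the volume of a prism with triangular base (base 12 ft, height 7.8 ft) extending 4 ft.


Shape: triangular prism
Triangle base = 12 ft, triangle height = 7.8 ft, prism length L = 4 ft
Formula: V = (1/2 * b * h_tri) * L
Cross-section area = 0.5 * 12 * 7.8 = 46.8
V = 46.8 * 4
V = 187.2
187.2 ft^3


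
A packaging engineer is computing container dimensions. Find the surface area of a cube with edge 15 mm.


Shape: cube
Side s = 15 mm
A cube has 6 square faces.
Formula: SA = 6 * s^2
s^2 = 225
SA = 6 * 225
SA = 1350
1350 mm^2


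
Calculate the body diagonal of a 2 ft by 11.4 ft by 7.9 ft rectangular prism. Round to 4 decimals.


Shape: rectangular box (space diagonal)
l = 2 ft, w = 11.4 ft, h = 7.9 ft
Visualize: the diagonal of the base, then a right triangle with that diagonal and the height.
Formula: d = sqrt(l^2 + w^2 + h^2)
l^2 + w^2 + h^2 = 4 + 129.96 + 62.41 = 196.37
d = sqrt(196.37)
d = 14.0132
14.0132 ft


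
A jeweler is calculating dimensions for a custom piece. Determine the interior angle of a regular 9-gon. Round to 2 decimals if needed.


Shape: regular nonagon (9 sides)
Formula: interior angle = (n - 2) * 180 / n
(n - 2) = 7
(n - 2) * 180 = 1260
angle = 1260 / 9
angle = 140
140 degrees


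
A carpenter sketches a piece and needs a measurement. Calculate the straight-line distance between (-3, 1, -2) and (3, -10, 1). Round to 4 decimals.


3D distance between two points
P1 = (-3, 1, -2), P2 = (3, -10, 1)
Formula: d = sqrt((x2-x1)^2 + (y2-y1)^2 + (z2-z1)^2)
dx = 3 - -3 = 6
dy = -10 - 1 = -11
dz = 1 - -2 = 3
dx^2 + dy^2 + dz^2 = 36 + 121 + 9 = 166
d = sqrt(166)
d = 12.8841
12.8841 units


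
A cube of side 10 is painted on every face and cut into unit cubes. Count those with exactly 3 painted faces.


Large cube: 10 x 10 x 10, cut into unit cubes.
Cubes with 3 painted faces are at the corners. A cube always has 8 corners.
Count = 8
8 unit cubes


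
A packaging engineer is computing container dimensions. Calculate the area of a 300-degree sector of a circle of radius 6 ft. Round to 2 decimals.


Shape: circular sector
Radius r = 6 ft, Angle = 300 degrees
Formula: A = (angle/360) * pi * r^2
r^2 = 36
Fraction of circle = 300/360
A = (300/360) * pi * 36
A = 30 * pi
A = 94.25
94.25 ft^2


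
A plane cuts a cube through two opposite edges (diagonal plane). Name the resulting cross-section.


Solid: cube
Cutting plane: through two opposite edges (diagonal plane)
Visualize the intersection of the plane with the solid's surface.
The boundary of the cut region is a rectangle.
rectangle


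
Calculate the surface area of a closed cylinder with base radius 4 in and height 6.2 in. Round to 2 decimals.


Shape: closed cylinder
Radius r = 4 in, Height h = 6.2 in
Formula: SA = 2*pi*r^2 + 2*pi*r*h = 2*pi*r*(r + h)
r + h = 10.2
2 * r * (r + h) = 2 * 4 * 10.2 = 81.6
SA = 81.6 * pi
SA = 256.35
256.35 in^2


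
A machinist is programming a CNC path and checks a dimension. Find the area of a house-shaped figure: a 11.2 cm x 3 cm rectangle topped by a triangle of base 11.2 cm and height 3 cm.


Composite shape: rectangle + triangle
Rectangle area = 11.2 * 3 = 33.6
Triangle area = 0.5 * 11.2 * 3 = 16.8
Total = 33.6 + 16.8
Total = 50.4
50.4 cm^2


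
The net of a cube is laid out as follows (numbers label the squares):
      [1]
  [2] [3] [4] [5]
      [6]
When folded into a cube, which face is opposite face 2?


Net: cross layout. Take square 3 as the base (bottom).
Fold the four squares in the horizontal row up around 3: 2 -> left, 4 -> right, 5 wraps to the top.
Fold 1 and 6 up from 3: 1 -> back, 6 -> front.
Opposite pairs are therefore: (1, 6), (2, 4), (3, 5).
Face 2 is opposite face 4.
face 4


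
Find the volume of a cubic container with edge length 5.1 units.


Shape: cube
Side s = 5.1 units
Formula: V = s^3
V = 5.1 * 5.1 * 5.1
V = 26.01 * 5.1
V = 132.651
132.651 units^3


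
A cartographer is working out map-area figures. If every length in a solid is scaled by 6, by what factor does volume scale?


Linear scale factor k = 6
Rule: under a linear scaling by k, volumes scale by k^3.
k^3 = 6 * 6 * 6
k^3 = 36 * 6
k^3 = 216
Volume scales by a factor of 216.
216 (dimensionless)


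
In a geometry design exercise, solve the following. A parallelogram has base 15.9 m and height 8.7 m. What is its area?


Shape: parallelogram
Base b = 15.9 m, Height h = 8.7 m
Formula: A = b * h
A = 15.9 * 8.7
A = 138.33
138.33 m^2


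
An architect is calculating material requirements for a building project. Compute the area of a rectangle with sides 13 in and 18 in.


Shape: rectangle
Length l = 13 in, Width w = 18 in
Formula: A = l * w
A = 13 * 18
A = 234
234 in^2


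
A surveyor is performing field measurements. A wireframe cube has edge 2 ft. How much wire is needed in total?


Shape: cube
Side s = 2 ft
A cube has 12 edges, all equal.
Formula: total edge length = 12 * s
Total = 12 * 2
Total = 24
24 ft


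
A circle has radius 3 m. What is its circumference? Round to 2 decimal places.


Shape: circle
Radius r = 3 m
Formula: C = 2 * pi * r
C = 2 * pi * 3
C = 6 * pi
C = 18.85
18.85 m


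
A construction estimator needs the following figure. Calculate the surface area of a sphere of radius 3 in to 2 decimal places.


Shape: sphere
Radius r = 3 in
Formula: SA = 4 * pi * r^2
r^2 = 9
SA = 4 * pi * 9
SA = 36 * pi
SA = 113.1
113.1 in^2


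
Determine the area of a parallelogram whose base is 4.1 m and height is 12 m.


Shape: parallelogram
Base b = 4.1 m, Height h = 12 m
Formula: A = b * h
A = 4.1 * 12
A = 49.2
49.2 m^2


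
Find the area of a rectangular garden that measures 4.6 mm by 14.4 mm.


Shape: rectangle
Length l = 4.6 mm, Width w = 14.4 mm
Formula: A = l * w
A = 4.6 * 14.4
A = 66.24
66.24 mm^2


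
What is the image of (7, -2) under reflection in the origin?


Transformation: reflection
Original point: (7, -2)
Rule for reflection through the origin: (x, y) -> (-x, -y)
Apply: (7, -2) -> (-7, 2)
(-7, 2)


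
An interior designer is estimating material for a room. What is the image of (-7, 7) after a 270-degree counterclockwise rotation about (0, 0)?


Transformation: rotation about the origin
Original point: (-7, 7)
Rule for 270 deg counterclockwise: (x, y) -> (y, -x)
Apply: (-7, 7) -> (7, 7)
(7, 7)


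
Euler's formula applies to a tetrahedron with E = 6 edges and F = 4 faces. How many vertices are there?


Polyhedron: tetrahedron
Euler's formula for convex polyhedra: V - E + F = 2
Given: E = 6 edges and F = 4 faces
Solve for V:
V = 2 + E - F = 2 + 6 - 4 = 4
4 vertices


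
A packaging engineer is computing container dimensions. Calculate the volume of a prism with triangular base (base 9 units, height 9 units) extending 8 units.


Shape: triangular prism
Triangle base = 9 units, triangle height = 9 units, prism length L = 8 units
Formula: V = (1/2 * b * h_tri) * L
Cross-section area = 0.5 * 9 * 9 = 40.5
V = 40.5 * 8
V = 324
324 units^3


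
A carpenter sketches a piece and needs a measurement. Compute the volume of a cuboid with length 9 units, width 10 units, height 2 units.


Shape: rectangular prism
l = 9 units, w = 10 units, h = 2 units
Formula: V = l * w * h
V = 9 * 10 * 2
V = 90 * 2
V = 180
180 units^3


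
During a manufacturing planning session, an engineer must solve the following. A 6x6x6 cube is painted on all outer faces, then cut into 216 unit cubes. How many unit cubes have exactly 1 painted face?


Large cube: 6 x 6 x 6, cut into unit cubes.
n = 6, so n - 2 = 4
Cubes with 1 painted face lie in the interior of each face.
A cube has 6 faces; each contributes (n - 2)^2 = 16 such cubes.
Count = 6 * 16 = 96
96 unit cubes


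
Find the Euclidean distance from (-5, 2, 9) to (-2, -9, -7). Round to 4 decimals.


3D distance between two points
P1 = (-5, 2, 9), P2 = (-2, -9, -7)
Formula: d = sqrt((x2-x1)^2 + (y2-y1)^2 + (z2-z1)^2)
dx = -2 - -5 = 3
dy = -9 - 2 = -11
dz = -7 - 9 = -16
dx^2 + dy^2 + dz^2 = 9 + 121 + 256 = 386
d = sqrt(386)
d = 19.6469
19.6469 units


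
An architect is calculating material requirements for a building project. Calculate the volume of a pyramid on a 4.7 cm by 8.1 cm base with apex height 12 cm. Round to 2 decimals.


Shape: rectangular pyramid
Base: 4.7 cm x 8.1 cm, Height h = 12 cm
Formula: V = (1/3) * base_area * h
base_area = 4.7 * 8.1 = 38.07
base_area * h = 38.07 * 12 = 456.84
V = 456.84 / 3
V = 152.28
152.28 cm^3


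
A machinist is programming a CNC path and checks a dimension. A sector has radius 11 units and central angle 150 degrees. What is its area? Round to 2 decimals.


Shape: circular sector
Radius r = 11 units, Angle = 150 degrees
Formula: A = (angle/360) * pi * r^2
r^2 = 121
Fraction of circle = 150/360
A = (150/360) * pi * 121
A = 50.416667 * pi
A = 158.39
158.39 units^2


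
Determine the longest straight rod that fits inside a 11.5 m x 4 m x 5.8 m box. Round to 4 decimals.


Shape: rectangular box (space diagonal)
l = 11.5 m, w = 4 m, h = 5.8 m
Visualize: the diagonal of the base, then a right triangle with that diagonal and the height.
Formula: d = sqrt(l^2 + w^2 + h^2)
l^2 + w^2 + h^2 = 132.25 + 16 + 33.64 = 181.89
d = sqrt(181.89)
d = 13.4867
13.4867 m


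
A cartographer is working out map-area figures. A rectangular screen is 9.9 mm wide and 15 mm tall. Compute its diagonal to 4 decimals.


Shape: rectangle (diagonal via Pythagoras)
Sides: 9.9 mm and 15 mm
Formula: d = sqrt(l^2 + w^2)
l^2 = 98.01, w^2 = 225
l^2 + w^2 = 323.01
d = sqrt(323.01)
d = 17.9725
17.9725 mm


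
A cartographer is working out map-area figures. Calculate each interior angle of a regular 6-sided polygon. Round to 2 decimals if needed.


Shape: regular hexagon (6 sides)
Formula: interior angle = (n - 2) * 180 / n
(n - 2) = 4
(n - 2) * 180 = 720
angle = 720 / 6
angle = 120
120 degrees


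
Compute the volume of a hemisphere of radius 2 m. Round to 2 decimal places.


Shape: hemisphere (half of a sphere)
Radius r = 2 m
Formula: V = (1/2) * (4/3) * pi * r^3 = (2/3) * pi * r^3
r^3 = 8
(2/3) * 8 = 5.333333
V = 5.333333 * pi
V = 16.76
16.76 m^3


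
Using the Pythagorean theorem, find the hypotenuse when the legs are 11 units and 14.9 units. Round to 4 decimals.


Shape: right triangle
Legs a = 11 units, b = 14.9 units
Formula: c = sqrt(a^2 + b^2)
a^2 = 121, b^2 = 222.01
a^2 + b^2 = 343.01
c = sqrt(343.01)
c = 18.5205
18.5205 units


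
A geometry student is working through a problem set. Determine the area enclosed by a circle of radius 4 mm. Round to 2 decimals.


Shape: circle
Radius r = 4 mm
Formula: A = pi * r^2
r^2 = 4^2 = 16
A = pi * 16
A = 50.27
50.27 mm^2


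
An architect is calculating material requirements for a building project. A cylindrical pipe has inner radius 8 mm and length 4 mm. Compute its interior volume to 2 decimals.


Shape: cylinder
Radius r = 8 mm, Height h = 4 mm
Formula: V = pi * r^2 * h
r^2 = 64
V = pi * 64 * 4
V = 256 * pi
V = 804.25
804.25 mm^3


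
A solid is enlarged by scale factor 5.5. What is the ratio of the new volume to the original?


Linear scale factor k = 5.5
Rule: under a linear scaling by k, volumes scale by k^3.
k^3 = 5.5 * 5.5 * 5.5
k^3 = 30.25 * 5.5
k^3 = 166.375
Volume scales by a factor of 166.375.
166.375 (dimensionless)


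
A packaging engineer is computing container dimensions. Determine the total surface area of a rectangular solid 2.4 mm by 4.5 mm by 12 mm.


Shape: rectangular prism
l = 2.4 mm, w = 4.5 mm, h = 12 mm
Formula: SA = 2(lw + lh + wh)
lw = 10.8, lh = 28.8, wh = 54
lw + lh + wh = 93.6
SA = 2 * 93.6
SA = 187.2
187.2 mm^2


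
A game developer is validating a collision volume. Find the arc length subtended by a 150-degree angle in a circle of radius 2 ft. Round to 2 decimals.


Shape: circular arc
Radius r = 2 ft, Angle = 150 degrees
Formula: L = (angle/360) * 2 * pi * r
2 * pi * r = 4 * pi
L = (150/360) * 4 * pi
L = 1.666667 * pi
L = 5.24
5.24 ft


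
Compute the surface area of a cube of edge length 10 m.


Shape: cube
Side s = 10 m
A cube has 6 square faces.
Formula: SA = 6 * s^2
s^2 = 100
SA = 6 * 100
SA = 600
600 m^2


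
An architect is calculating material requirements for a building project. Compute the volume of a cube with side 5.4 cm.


Shape: cube
Side s = 5.4 cm
Formula: V = s^3
V = 5.4 * 5.4 * 5.4
V = 29.16 * 5.4
V = 157.464
157.464 cm^3


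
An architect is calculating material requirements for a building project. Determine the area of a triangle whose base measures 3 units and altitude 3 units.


Shape: triangle
Base b = 3 units, Height h = 3 units
Formula: A = (1/2) * b * h
A = 0.5 * 3 * 3
A = 0.5 * 9
A = 4.5
4.5 units^2


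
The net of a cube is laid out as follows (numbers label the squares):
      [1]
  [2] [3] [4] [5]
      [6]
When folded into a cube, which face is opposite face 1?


Net: cross layout. Take square 3 as the base (bottom).
Fold the four squares in the horizontal row up around 3: 2 -> left, 4 -> right, 5 wraps to the top.
Fold 1 and 6 up from 3: 1 -> back, 6 -> front.
Opposite pairs are therefore: (1, 6), (2, 4), (3, 5).
Face 1 is opposite face 6.
face 6


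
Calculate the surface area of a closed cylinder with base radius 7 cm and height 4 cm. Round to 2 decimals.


Shape: closed cylinder
Radius r = 7 cm, Height h = 4 cm
Formula: SA = 2*pi*r^2 + 2*pi*r*h = 2*pi*r*(r + h)
r + h = 11
2 * r * (r + h) = 2 * 7 * 11 = 154
SA = 154 * pi
SA = 483.81
483.81 cm^2


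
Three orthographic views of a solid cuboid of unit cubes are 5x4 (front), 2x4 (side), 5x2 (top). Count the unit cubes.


Orthographic views of a solid rectangular block:
Front view 5 x 4 -> length = 5, height = 4
Side view 2 x 4 -> width = 2, height = 4 (consistent)
Top view 5 x 2 -> confirms length = 5, width = 2
The block is 5 x 2 x 4.
Total unit cubes = 5 * 2 * 4 = 40
40 unit cubes


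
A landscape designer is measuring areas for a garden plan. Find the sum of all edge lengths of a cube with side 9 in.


Shape: cube
Side s = 9 in
A cube has 12 edges, all equal.
Formula: total edge length = 12 * s
Total = 12 * 9
Total = 108
108 in


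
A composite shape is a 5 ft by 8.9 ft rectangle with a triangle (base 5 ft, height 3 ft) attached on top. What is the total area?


Composite shape: rectangle + triangle
Rectangle area = 5 * 8.9 = 44.5
Triangle area = 0.5 * 5 * 3 = 7.5
Total = 44.5 + 7.5
Total = 52
52 ft^2


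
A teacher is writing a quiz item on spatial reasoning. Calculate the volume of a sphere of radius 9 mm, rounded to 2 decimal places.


Shape: sphere
Radius r = 9 mm
Formula: V = (4/3) * pi * r^3
r^3 = 729
(4/3) * 729 = 972
V = 972 * pi
V = 3053.63
3053.63 mm^3


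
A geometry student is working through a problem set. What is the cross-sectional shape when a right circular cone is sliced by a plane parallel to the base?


Solid: right circular cone
Cutting plane: parallel to the base
Visualize the intersection of the plane with the solid's surface.
The boundary of the cut region is a circle.
circle


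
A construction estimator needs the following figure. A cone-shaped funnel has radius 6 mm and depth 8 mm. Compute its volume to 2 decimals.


Shape: cone
Radius r = 6 mm, Height h = 8 mm
Formula: V = (1/3) * pi * r^2 * h
r^2 = 36
pi * r^2 * h = pi * 36 * 8 = 288 * pi
V = 288 * pi / 3
V = 301.59
301.59 mm^3


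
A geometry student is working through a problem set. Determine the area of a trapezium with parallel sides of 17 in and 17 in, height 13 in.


Shape: trapezoid
Parallel sides a = 17 in, b = 17 in; Height h = 13 in
Formula: A = (a + b) * h / 2
a + b = 17 + 17 = 34
A = 34 * 13 / 2
A = 442 / 2
A = 221
221 in^2


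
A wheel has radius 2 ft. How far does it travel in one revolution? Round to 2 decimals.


Shape: circle
Radius r = 2 ft
Formula: C = 2 * pi * r
C = 2 * pi * 2
C = 4 * pi
C = 12.57
12.57 ft


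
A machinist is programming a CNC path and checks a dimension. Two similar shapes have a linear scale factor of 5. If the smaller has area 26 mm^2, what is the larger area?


Linear scale factor k = 5
Original area = 26 mm^2
Rule: under a linear scaling by k, areas scale by k^2.
k^2 = 5^2 = 25
New area = 26 * 25
New area = 650
650 mm^2


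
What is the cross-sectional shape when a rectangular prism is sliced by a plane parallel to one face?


Solid: rectangular prism
Cutting plane: parallel to one face
Visualize the intersection of the plane with the solid's surface.
The boundary of the cut region is a rectangle.
rectangle


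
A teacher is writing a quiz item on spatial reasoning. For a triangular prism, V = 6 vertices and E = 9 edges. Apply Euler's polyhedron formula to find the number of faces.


Polyhedron: triangular prism
Euler's formula for convex polyhedra: V - E + F = 2
Given: V = 6 vertices and E = 9 edges
Solve for F:
F = 2 + E - V = 2 + 9 - 6 = 5
5 faces


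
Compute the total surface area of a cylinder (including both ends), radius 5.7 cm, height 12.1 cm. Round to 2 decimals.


Shape: closed cylinder
Radius r = 5.7 cm, Height h = 12.1 cm
Formula: SA = 2*pi*r^2 + 2*pi*r*h = 2*pi*r*(r + h)
r + h = 17.8
2 * r * (r + h) = 2 * 5.7 * 17.8 = 202.92
SA = 202.92 * pi
SA = 637.49
637.49 cm^2


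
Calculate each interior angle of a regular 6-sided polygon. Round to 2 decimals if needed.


Shape: regular hexagon (6 sides)
Formula: interior angle = (n - 2) * 180 / n
(n - 2) = 4
(n - 2) * 180 = 720
angle = 720 / 6
angle = 120
120 degrees


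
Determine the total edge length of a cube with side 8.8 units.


Shape: cube
Side s = 8.8 units
A cube has 12 edges, all equal.
Formula: total edge length = 12 * s
Total = 12 * 8.8
Total = 105.6
105.6 units


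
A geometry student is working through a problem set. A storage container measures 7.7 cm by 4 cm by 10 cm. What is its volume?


Shape: rectangular prism
l = 7.7 cm, w = 4 cm, h = 10 cm
Formula: V = l * w * h
V = 7.7 * 4 * 10
V = 30.8 * 10
V = 308
308 cm^3


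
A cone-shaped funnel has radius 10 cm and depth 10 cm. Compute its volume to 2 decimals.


Shape: cone
Radius r = 10 cm, Height h = 10 cm
Formula: V = (1/3) * pi * r^2 * h
r^2 = 100
pi * r^2 * h = pi * 100 * 10 = 1000 * pi
V = 1000 * pi / 3
V = 1047.2
1047.2 cm^3


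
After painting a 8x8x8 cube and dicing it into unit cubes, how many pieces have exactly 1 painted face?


Large cube: 8 x 8 x 8, cut into unit cubes.
n = 8, so n - 2 = 6
Cubes with 1 painted face lie in the interior of each face.
A cube has 6 faces; each contributes (n - 2)^2 = 36 such cubes.
Count = 6 * 36 = 216
216 unit cubes


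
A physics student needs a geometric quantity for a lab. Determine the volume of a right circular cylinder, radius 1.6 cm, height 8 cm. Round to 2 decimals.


Shape: cylinder
Radius r = 1.6 cm, Height h = 8 cm
Formula: V = pi * r^2 * h
r^2 = 2.56
V = pi * 2.56 * 8
V = 20.48 * pi
V = 64.34
64.34 cm^3


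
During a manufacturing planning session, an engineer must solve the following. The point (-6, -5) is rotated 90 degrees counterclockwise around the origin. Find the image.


Transformation: rotation about the origin
Original point: (-6, -5)
Rule for 90 deg counterclockwise: (x, y) -> (-y, x)
Apply: (-6, -5) -> (5, -6)
(5, -6)


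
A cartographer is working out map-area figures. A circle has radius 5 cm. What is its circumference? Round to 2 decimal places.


Shape: circle
Radius r = 5 cm
Formula: C = 2 * pi * r
C = 2 * pi * 5
C = 10 * pi
C = 31.42
31.42 cm


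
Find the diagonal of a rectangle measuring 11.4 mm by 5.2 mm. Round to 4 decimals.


Shape: rectangle (diagonal via Pythagoras)
Sides: 11.4 mm and 5.2 mm
Formula: d = sqrt(l^2 + w^2)
l^2 = 129.96, w^2 = 27.04
l^2 + w^2 = 157
d = sqrt(157)
d = 12.53
12.53 mm


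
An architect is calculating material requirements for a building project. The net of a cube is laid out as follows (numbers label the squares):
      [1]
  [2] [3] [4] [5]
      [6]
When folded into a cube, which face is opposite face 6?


Net: cross layout. Take square 3 as the base (bottom).
Fold the four squares in the horizontal row up around 3: 2 -> left, 4 -> right, 5 wraps to the top.
Fold 1 and 6 up from 3: 1 -> back, 6 -> front.
Opposite pairs are therefore: (1, 6), (2, 4), (3, 5).
Face 6 is opposite face 1.
face 1
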